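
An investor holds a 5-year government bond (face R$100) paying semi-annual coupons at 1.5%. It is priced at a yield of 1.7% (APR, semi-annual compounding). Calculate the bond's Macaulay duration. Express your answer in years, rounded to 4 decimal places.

Periodic yield y = 0.0085. Discount each cash flow and weight by its period:
  t   CF        PV=CF/(1+0.0085)^t    t·PV
  1         0.75         0.7437         0.7437
  2         0.75         0.7374         1.4748
  3         0.75         0.7312         2.1936
  4         0.75         0.7250         2.9001
  5         0.75         0.7189         3.5946
  6         0.75         0.7129         4.2772
  7         0.75         0.7069         4.9480
  8         0.75         0.7009         5.6072
  9         0.75         0.6950         6.2549
  10      100.75        92.5734       925.7336
  Σ                     99.0452       957.7277
Price P = Σ PV = 99.0452.
Macaulay duration = Σ(t·PV) / P = 957.7277 / 99.0452 = 9.66960 half-year periods.
In years: 9.66960 / 2 = 4.83480 years.

4.8348 years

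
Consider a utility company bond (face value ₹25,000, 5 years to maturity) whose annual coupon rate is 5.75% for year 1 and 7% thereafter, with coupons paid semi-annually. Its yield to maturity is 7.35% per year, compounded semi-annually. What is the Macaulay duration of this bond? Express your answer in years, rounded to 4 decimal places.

Periodic yield y = 0.03675. Discount each cash flow and weight by its period:
  t   CF        PV=CF/(1+0.03675)^t    t·PV
  1       718.75       693.2722       693.2722
  2       718.75       668.6976     1,337.3952
  3       875.00       785.2102     2,355.6305
  4       875.00       757.3766     3,029.5064
  5       875.00       730.5296     3,652.6481
  6       875.00       704.6343     4,227.8059
  7       875.00       679.6569     4,757.5985
  8       875.00       655.5649     5,244.5193
  9       875.00       632.3269     5,690.9421
  10   25,875.00    18,035.9872   180,359.8719
  Σ                 24,343.2565   211,349.1901
Price P = Σ PV = 24,343.2565.
Macaulay duration = Σ(t·PV) / P = 211,349.1901 / 24,343.2565 = 8.68204 half-year periods.
In years: 8.68204 / 2 = 4.34102 years.

4.3410 years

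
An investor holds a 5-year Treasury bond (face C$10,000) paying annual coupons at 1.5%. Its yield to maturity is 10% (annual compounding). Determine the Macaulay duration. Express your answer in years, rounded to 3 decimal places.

4.816 years

Periodic yield y = 0.1. Discount each cash flow and weight by its year:
  t   CF        PV=CF/(1+0.1)^t    t·PV
  1       150.00       136.3636       136.3636
  2       150.00       123.9669       247.9339
  3       150.00       112.6972       338.0917
  4       150.00       102.4520       409.8081
  5    10,150.00     6,302.3514    31,511.7571
  Σ                  6,777.8312    32,643.9544
Price P = Σ PV = 6,777.8312.
Macaulay duration = Σ(t·PV) / P = 32,643.9544 / 6,777.8312 = 4.81628 years.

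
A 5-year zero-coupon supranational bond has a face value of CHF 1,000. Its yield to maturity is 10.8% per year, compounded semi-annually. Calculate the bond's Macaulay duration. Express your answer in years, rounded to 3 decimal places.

A zero-coupon bond has a single cash flow at maturity, so its Macaulay duration equals its maturity: 5 years.
(Equivalently: 10 semi-annual periods ÷ 2 = 5 years.)

5.000 years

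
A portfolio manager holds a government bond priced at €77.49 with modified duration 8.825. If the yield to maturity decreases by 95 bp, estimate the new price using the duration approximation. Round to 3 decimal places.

Duration approximation: ΔP/P ≈ -D_mod · Δy = -8.825 × (-0.0095) = +0.0838375.
New price ≈ 77.49 × (1 + 0.0838375) = 83.986567875.

€83.987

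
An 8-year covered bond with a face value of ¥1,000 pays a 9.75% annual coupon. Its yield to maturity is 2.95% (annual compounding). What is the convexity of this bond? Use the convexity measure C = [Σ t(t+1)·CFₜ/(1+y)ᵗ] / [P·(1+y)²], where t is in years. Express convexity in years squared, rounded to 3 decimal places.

48.884

With y = 0.0295:
  t   CF        PV=CF/(1+0.0295)^t    t·PV        t(t+1)·PV
  1        97.50        94.7062        94.7062         189.4123
  2        97.50        91.9924       183.9848         551.9544
  3        97.50        89.3564       268.0691       1,072.2766
  4        97.50        86.7959       347.1836       1,735.9180
  5        97.50        84.3088       421.5440       2,529.2637
  6        97.50        81.8929       491.3577       3,439.5039
  7        97.50        79.5463       556.8243       4,454.5946
  8     1,097.50       869.7486     6,957.9885      62,621.8967
  Σ                  1,478.3475     9,321.6582      76,594.8202
P = 1,478.3475.
Convexity = Σ t(t+1)·PV / [P·(1+y)²] = 76,594.8202 / (1,478.3475 × 1.059870) = 48.88439.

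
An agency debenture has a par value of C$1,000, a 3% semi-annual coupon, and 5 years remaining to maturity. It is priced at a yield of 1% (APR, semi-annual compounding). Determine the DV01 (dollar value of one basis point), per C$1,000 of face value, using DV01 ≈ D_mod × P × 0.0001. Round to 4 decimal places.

Periodic yield y = 0.005.
  t   CF        PV=CF/(1+0.005)^t    t·PV
  1        15.00        14.9254        14.9254
  2        15.00        14.8511        29.7022
  3        15.00        14.7772        44.3317
  4        15.00        14.7037        58.8149
  5        15.00        14.6306        73.1528
  6        15.00        14.5578        87.3466
  7        15.00        14.4853       101.3974
  8        15.00        14.4133       115.3062
  9        15.00        14.3416       129.0741
  10    1,015.00       965.6182     9,656.1816
  Σ                  1,097.3041    10,310.2329
P = 1,097.3041; D_Mac = 9.39597 half-year periods = 4.69798 yrs; D_mod = 4.67461 yrs.
DV01 ≈ 4.67461 × 1,097.3041 × 0.0001 = 0.512947.

C$0.5129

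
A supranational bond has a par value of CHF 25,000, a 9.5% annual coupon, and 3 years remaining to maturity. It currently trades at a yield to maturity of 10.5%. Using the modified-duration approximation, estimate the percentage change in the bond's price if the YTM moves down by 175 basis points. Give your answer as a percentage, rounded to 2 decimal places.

Periodic yield y = 0.105. Modified duration first:
  t   CF        PV=CF/(1+0.105)^t    t·PV
  1     2,375.00     2,149.3213     2,149.3213
  2     2,375.00     1,945.0871     3,890.1742
  3    27,375.00    20,289.3107    60,867.9322
  Σ                 24,383.7191    66,907.4277
P = 24,383.7191; D_Mac = 2.74394 yrs; D_mod = 2.74394/(1+0.105) = 2.48320 yrs.
ΔP/P ≈ -D_mod · Δy = -2.48320 × (-0.0175) = +0.043456 = +4.3456%.

+4.35%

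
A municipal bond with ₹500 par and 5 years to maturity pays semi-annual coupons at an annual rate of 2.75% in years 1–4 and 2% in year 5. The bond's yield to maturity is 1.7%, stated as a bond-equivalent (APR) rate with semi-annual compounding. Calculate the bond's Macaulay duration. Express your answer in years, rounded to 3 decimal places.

4.714 years

Periodic yield y = 0.0085. Discount each cash flow and weight by its period:
  t   CF        PV=CF/(1+0.0085)^t    t·PV
  1        6.875         6.8171         6.8171
  2        6.875         6.7596        13.5192
  3        6.875         6.7026        20.1079
  4        6.875         6.6461        26.5845
  5        6.875         6.5901        32.9506
  6        6.875         6.5346        39.2074
  7        6.875         6.4795        45.3565
  8        6.875         6.4249        51.3991
  9        5.000         4.6333        41.6994
  10     505.000       464.0154     4,640.1536
  Σ                    521.6031     4,917.7952
Price P = Σ PV = 521.6031.
Macaulay duration = Σ(t·PV) / P = 4,917.7952 / 521.6031 = 9.42823 half-year periods.
In years: 9.42823 / 2 = 4.71412 years.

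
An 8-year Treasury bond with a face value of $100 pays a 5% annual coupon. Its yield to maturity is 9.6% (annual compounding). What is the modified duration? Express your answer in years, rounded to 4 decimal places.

5.9914 years

Periodic yield y = 0.096. First find Macaulay duration:
  t   CF        PV=CF/(1+0.096)^t    t·PV
  1         5.00         4.5620         4.5620
  2         5.00         4.1624         8.3249
  3         5.00         3.7979        11.3936
  4         5.00         3.4652        13.8608
  5         5.00         3.1617        15.8084
  6         5.00         2.8847        17.3084
  7         5.00         2.6321        18.4244
  8       105.00        50.4318       403.4548
  Σ                     75.0979       493.1373
P = 75.0979; Macaulay duration = 493.1373 / 75.0979 = 6.56660 years.
Modified duration = D_Mac / (1 + y) = 6.56660 / 1.096 = 5.99142 years.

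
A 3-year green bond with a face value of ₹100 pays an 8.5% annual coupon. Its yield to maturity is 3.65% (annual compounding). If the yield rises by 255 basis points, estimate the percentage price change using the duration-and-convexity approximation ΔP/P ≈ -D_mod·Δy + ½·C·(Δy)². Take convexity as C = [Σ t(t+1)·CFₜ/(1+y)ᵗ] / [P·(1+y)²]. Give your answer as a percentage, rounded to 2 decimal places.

With y = 0.0365:
  t   CF        PV=CF/(1+0.0365)^t    t·PV        t(t+1)·PV
  1         8.50         8.2007         8.2007          16.4014
  2         8.50         7.9119        15.8238          47.4713
  3       108.50        97.4365       292.3096       1,169.2384
  Σ                    113.5491       316.3341       1,233.1111
P = 113.5491; D_Mac = 2.78588 yrs; D_mod = 2.68778 yrs; C = 10.10834.
Duration effect: -2.68778 × (+0.0255) = -0.068538
Convexity effect: 0.5 × 10.10834 × (0.0255)² = +0.0032865
ΔP/P ≈ -0.068538 + 0.0032865 = -0.065252 = -6.5252%.

-6.53%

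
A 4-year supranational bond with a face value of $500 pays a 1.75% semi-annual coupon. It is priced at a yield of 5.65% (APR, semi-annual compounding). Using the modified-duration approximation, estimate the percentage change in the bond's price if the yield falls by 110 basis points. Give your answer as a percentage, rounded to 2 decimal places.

+4.14%

Periodic yield y = 0.02825. Modified duration first:
  t   CF        PV=CF/(1+0.02825)^t    t·PV
  1        4.375         4.2548         4.2548
  2        4.375         4.1379         8.2758
  3        4.375         4.0242        12.0727
  4        4.375         3.9137        15.6546
  5        4.375         3.8061        19.0307
  6        4.375         3.7016        22.2094
  7        4.375         3.5999        25.1991
  8      504.375       403.6118     3,228.8940
  Σ                    431.0499     3,335.5912
P = 431.0499; D_Mac = 7.73829 half-year periods = 3.86915 yrs; D_mod = 3.86915/(1+0.02825) = 3.76285 yrs.
ΔP/P ≈ -D_mod · Δy = -3.76285 × (-0.011) = +0.041391 = +4.1391%.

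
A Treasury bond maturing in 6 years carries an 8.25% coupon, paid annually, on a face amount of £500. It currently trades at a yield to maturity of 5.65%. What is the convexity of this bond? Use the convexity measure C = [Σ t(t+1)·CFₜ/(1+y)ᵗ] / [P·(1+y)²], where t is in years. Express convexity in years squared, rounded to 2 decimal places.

With y = 0.0565:
  t   CF        PV=CF/(1+0.0565)^t    t·PV        t(t+1)·PV
  1        41.25        39.0440        39.0440          78.0880
  2        41.25        36.9560        73.9120         221.7360
  3        41.25        34.9796       104.9389         419.7558
  4        41.25        33.1090       132.4360         662.1798
  5        41.25        31.3384       156.6919         940.1512
  6       541.25       389.2072     2,335.2434      16,346.7037
  Σ                    564.6343     2,842.2662      18,668.6146
P = 564.6343.
Convexity = Σ t(t+1)·PV / [P·(1+y)²] = 18,668.6146 / (564.6343 × 1.116192) = 29.62142.

29.62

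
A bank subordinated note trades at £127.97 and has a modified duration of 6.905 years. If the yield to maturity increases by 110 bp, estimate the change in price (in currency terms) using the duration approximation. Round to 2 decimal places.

Duration approximation: ΔP/P ≈ -D_mod · Δy = -6.905 × (+0.011) = -0.075955.
ΔP ≈ 127.97 × (-0.075955) = -9.71996135.

-£9.72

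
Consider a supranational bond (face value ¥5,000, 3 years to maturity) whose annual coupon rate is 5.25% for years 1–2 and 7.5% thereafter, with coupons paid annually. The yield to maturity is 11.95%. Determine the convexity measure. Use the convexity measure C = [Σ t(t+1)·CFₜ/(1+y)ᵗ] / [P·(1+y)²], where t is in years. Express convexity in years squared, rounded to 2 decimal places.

8.90

With y = 0.1195:
  t   CF        PV=CF/(1+0.1195)^t    t·PV        t(t+1)·PV
  1       262.50       234.4797       234.4797         468.9594
  2       262.50       209.4504       418.9007       1,256.7022
  3     5,375.00     3,830.9473    11,492.8418      45,971.3673
  Σ                  4,274.8773    12,146.2222      47,697.0288
P = 4,274.8773.
Convexity = Σ t(t+1)·PV / [P·(1+y)²] = 47,697.0288 / (4,274.8773 × 1.253280) = 8.90265.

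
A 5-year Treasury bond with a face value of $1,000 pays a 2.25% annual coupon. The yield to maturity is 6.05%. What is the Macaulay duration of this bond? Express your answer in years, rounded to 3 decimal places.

4.761 years

Periodic yield y = 0.0605. Discount each cash flow and weight by its year:
  t   CF        PV=CF/(1+0.0605)^t    t·PV
  1        22.50        21.2164        21.2164
  2        22.50        20.0060        40.0121
  3        22.50        18.8647        56.5942
  4        22.50        17.7885        71.1541
  5     1,022.50       762.2720     3,811.3599
  Σ                    840.1477     4,000.3366
Price P = Σ PV = 840.1477.
Macaulay duration = Σ(t·PV) / P = 4,000.3366 / 840.1477 = 4.76147 years.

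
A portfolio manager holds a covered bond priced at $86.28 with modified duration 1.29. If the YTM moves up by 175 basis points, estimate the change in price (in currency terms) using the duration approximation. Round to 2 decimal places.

-$1.95

Duration approximation: ΔP/P ≈ -D_mod · Δy = -1.29 × (+0.0175) = -0.022575.
ΔP ≈ 86.28 × (-0.022575) = -1.947771.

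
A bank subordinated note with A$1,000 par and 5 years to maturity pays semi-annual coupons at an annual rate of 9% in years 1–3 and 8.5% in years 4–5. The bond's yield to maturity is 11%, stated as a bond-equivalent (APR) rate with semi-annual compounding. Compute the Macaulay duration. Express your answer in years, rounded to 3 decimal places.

4.093 years

Periodic yield y = 0.055. Discount each cash flow and weight by its period:
  t   CF        PV=CF/(1+0.055)^t    t·PV
  1        45.00        42.6540        42.6540
  2        45.00        40.4304        80.8607
  3        45.00        38.3226       114.9678
  4        45.00        36.3248       145.2990
  5        45.00        34.4310       172.1552
  6        45.00        32.6361       195.8164
  7        42.50        29.2161       204.5125
  8        42.50        27.6930       221.5436
  9        42.50        26.2492       236.2432
  10    1,042.50       610.3114     6,103.1138
  Σ                    918.2685     7,517.1663
Price P = Σ PV = 918.2685.
Macaulay duration = Σ(t·PV) / P = 7,517.1663 / 918.2685 = 8.18624 half-year periods.
In years: 8.18624 / 2 = 4.09312 years.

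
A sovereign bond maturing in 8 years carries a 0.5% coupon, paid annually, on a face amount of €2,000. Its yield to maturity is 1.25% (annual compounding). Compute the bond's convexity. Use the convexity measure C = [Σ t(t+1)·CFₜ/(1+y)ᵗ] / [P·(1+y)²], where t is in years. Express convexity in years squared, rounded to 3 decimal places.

With y = 0.0125:
  t   CF        PV=CF/(1+0.0125)^t    t·PV        t(t+1)·PV
  1        10.00         9.8765         9.8765          19.7531
  2        10.00         9.7546        19.5092          58.5277
  3        10.00         9.6342        28.9025         115.6102
  4        10.00         9.5152        38.0610         190.3049
  5        10.00         9.3978        46.9889         281.9331
  6        10.00         9.2817        55.6905         389.8334
  7        10.00         9.1672        64.1701         513.3609
  8     2,010.00     1,819.8509    14,558.8070     131,029.2632
  Σ                  1,886.4781    14,822.0058     132,598.5864
P = 1,886.4781.
Convexity = Σ t(t+1)·PV / [P·(1+y)²] = 132,598.5864 / (1,886.4781 × 1.025156) = 68.56414.

68.564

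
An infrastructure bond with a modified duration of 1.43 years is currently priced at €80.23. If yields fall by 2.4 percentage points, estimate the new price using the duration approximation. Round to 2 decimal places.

Duration approximation: ΔP/P ≈ -D_mod · Δy = -1.43 × (-0.024) = +0.034320.
New price ≈ 80.23 × (1 + 0.034320) = 82.9834936.

€82.98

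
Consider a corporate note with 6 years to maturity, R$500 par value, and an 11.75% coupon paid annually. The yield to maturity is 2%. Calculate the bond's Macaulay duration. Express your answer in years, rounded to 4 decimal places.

4.9112 years

Periodic yield y = 0.02. Discount each cash flow and weight by its year:
  t   CF        PV=CF/(1+0.02)^t    t·PV
  1        58.75        57.5980        57.5980
  2        58.75        56.4687       112.9373
  3        58.75        55.3614       166.0843
  4        58.75        54.2759       217.1037
  5        58.75        53.2117       266.0584
  6       558.75       496.1540     2,976.9241
  Σ                    773.0698     3,796.7058
Price P = Σ PV = 773.0698.
Macaulay duration = Σ(t·PV) / P = 3,796.7058 / 773.0698 = 4.91121 years.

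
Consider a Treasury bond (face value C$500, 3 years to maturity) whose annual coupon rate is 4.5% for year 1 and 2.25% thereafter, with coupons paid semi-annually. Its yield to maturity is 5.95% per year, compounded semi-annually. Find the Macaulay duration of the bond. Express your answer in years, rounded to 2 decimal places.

2.86 years

Periodic yield y = 0.02975. Discount each cash flow and weight by its period:
  t   CF        PV=CF/(1+0.02975)^t    t·PV
  1       11.250        10.9250        10.9250
  2       11.250        10.6094        21.2187
  3        5.625         5.1514        15.4543
  4        5.625         5.0026        20.0104
  5        5.625         4.8581        24.2903
  6      505.625       424.0702     2,544.4211
  Σ                    460.6166     2,636.3198
Price P = Σ PV = 460.6166.
Macaulay duration = Σ(t·PV) / P = 2,636.3198 / 460.6166 = 5.72346 half-year periods.
In years: 5.72346 / 2 = 2.86173 years.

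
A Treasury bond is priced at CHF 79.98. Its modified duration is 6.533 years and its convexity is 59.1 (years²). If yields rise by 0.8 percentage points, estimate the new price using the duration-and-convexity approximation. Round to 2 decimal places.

Duration effect: -D_mod·Δy = -6.533 × (+0.008) = -0.052264
Convexity effect: ½·C·(Δy)² = 0.5 × 59.1 × (0.008)² = +0.0018912
ΔP/P ≈ -0.052264 + 0.0018912 = -0.0503728
New price ≈ 79.98 × (1 - 0.0503728) = 75.951183456.

CHF 75.95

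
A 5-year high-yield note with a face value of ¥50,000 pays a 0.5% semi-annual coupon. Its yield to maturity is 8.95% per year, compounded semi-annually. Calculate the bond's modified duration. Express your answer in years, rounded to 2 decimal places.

Periodic yield y = 0.04475. First find Macaulay duration:
  t   CF        PV=CF/(1+0.04475)^t    t·PV
  1       125.00       119.6458       119.6458
  2       125.00       114.5210       229.0421
  3       125.00       109.6157       328.8472
  4       125.00       104.9205       419.6821
  5       125.00       100.4265       502.1323
  6       125.00        96.1249       576.7492
  7       125.00        92.0075       644.0527
  8       125.00        88.0665       704.5324
  9       125.00        84.2944       758.6494
  10   50,125.00    32,354.1942   323,541.9417
  Σ                 33,263.8171   327,825.2748
P = 33,263.8171; Macaulay duration = 327,825.2748 / 33,263.8171 = 9.85531 half-year periods = 4.92766 years.
Modified duration = D_Mac / (1 + y) = 4.92766 / 1.04475 = 4.71659 years.

4.72 years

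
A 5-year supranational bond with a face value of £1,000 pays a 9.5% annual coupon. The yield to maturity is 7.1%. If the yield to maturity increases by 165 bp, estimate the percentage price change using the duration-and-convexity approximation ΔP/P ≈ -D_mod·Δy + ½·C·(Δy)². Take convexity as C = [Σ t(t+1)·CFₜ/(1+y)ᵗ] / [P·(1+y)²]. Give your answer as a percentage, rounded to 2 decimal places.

-6.25%

With y = 0.071:
  t   CF        PV=CF/(1+0.071)^t    t·PV        t(t+1)·PV
  1        95.00        88.7021        88.7021         177.4043
  2        95.00        82.8218       165.6436         496.9308
  3        95.00        77.3313       231.9938         927.9753
  4        95.00        72.2047       288.8190       1,444.0948
  5     1,095.00       777.0818     3,885.4092      23,312.4555
  Σ                  1,098.1418     4,660.5678      26,358.8608
P = 1,098.1418; D_Mac = 4.24405 yrs; D_mod = 3.96270 yrs; C = 20.92615.
Duration effect: -3.96270 × (+0.0165) = -0.065385
Convexity effect: 0.5 × 20.92615 × (0.0165)² = +0.0028486
ΔP/P ≈ -0.065385 + 0.0028486 = -0.062536 = -6.2536%.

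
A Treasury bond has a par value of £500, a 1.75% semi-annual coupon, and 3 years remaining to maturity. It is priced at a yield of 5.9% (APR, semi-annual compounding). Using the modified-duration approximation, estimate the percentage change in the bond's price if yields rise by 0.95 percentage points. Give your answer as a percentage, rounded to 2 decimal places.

Periodic yield y = 0.0295. Modified duration first:
  t   CF        PV=CF/(1+0.0295)^t    t·PV
  1        4.375         4.2496         4.2496
  2        4.375         4.1279         8.2557
  3        4.375         4.0096        12.0287
  4        4.375         3.8947        15.5788
  5        4.375         3.7831        18.9154
  6      504.375       423.6385     2,541.8311
  Σ                    443.7034     2,600.8594
P = 443.7034; D_Mac = 5.86171 half-year periods = 2.93085 yrs; D_mod = 2.93085/(1+0.0295) = 2.84687 yrs.
ΔP/P ≈ -D_mod · Δy = -2.84687 × (+0.0095) = -0.027045 = -2.7045%.

-2.70%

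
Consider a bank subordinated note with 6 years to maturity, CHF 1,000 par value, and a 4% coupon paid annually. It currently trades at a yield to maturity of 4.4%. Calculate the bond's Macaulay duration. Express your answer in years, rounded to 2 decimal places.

Periodic yield y = 0.044. Discount each cash flow and weight by its year:
  t   CF        PV=CF/(1+0.044)^t    t·PV
  1        40.00        38.3142        38.3142
  2        40.00        36.6994        73.3988
  3        40.00        35.1527       105.4581
  4        40.00        33.6712       134.6846
  5        40.00        32.2521       161.2603
  6     1,040.00       803.2123     4,819.2738
  Σ                    979.3018     5,332.3897
Price P = Σ PV = 979.3018.
Macaulay duration = Σ(t·PV) / P = 5,332.3897 / 979.3018 = 5.44509 years.

5.45 years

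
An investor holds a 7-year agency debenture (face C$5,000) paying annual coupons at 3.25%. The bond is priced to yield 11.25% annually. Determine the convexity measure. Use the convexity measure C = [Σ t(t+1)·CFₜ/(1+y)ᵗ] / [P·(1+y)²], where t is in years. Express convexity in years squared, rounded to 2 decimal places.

38.24

With y = 0.1125:
  t   CF        PV=CF/(1+0.1125)^t    t·PV        t(t+1)·PV
  1       162.50       146.0674       146.0674         292.1348
  2       162.50       131.2966       262.5931         787.7793
  3       162.50       118.0194       354.0581       1,416.2325
  4       162.50       106.0848       424.3393       2,121.6966
  5       162.50        95.3572       476.7858       2,860.7145
  6       162.50        85.7143       514.2858       3,600.0003
  7     5,162.50     2,447.7098    17,133.9686     137,071.7489
  Σ                  3,130.2494    19,312.0981     148,150.3070
P = 3,130.2494.
Convexity = Σ t(t+1)·PV / [P·(1+y)²] = 148,150.3070 / (3,130.2494 × 1.237656) = 38.24050.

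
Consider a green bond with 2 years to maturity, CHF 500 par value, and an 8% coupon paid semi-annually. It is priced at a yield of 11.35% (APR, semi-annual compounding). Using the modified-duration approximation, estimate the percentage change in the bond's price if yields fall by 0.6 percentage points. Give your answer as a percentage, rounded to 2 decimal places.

Periodic yield y = 0.05675. Modified duration first:
  t   CF        PV=CF/(1+0.05675)^t    t·PV
  1        20.00        18.9260        18.9260
  2        20.00        17.9096        35.8192
  3        20.00        16.9478        50.8434
  4       520.00       416.9791     1,667.9165
  Σ                    470.7625     1,773.5050
P = 470.7625; D_Mac = 3.76730 half-year periods = 1.88365 yrs; D_mod = 1.88365/(1+0.05675) = 1.78250 yrs.
ΔP/P ≈ -D_mod · Δy = -1.78250 × (-0.006) = +0.010695 = +1.0695%.

+1.07%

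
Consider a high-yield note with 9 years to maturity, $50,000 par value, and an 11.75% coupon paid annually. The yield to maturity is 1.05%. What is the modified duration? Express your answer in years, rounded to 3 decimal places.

Periodic yield y = 0.0105. First find Macaulay duration:
  t   CF        PV=CF/(1+0.0105)^t    t·PV
  1     5,875.00     5,813.9535     5,813.9535
  2     5,875.00     5,753.5413    11,507.0826
  3     5,875.00     5,693.7569    17,081.2706
  4     5,875.00     5,634.5936    22,538.3745
  5     5,875.00     5,576.0452    27,880.2258
  6     5,875.00     5,518.1050    33,108.6303
  7     5,875.00     5,460.7670    38,225.3690
  8     5,875.00     5,404.0247    43,232.1979
  9    55,875.00    50,861.6770   457,755.0929
  Σ                 95,716.4642   657,142.1970
P = 95,716.4642; Macaulay duration = 657,142.1970 / 95,716.4642 = 6.86551 years.
Modified duration = D_Mac / (1 + y) = 6.86551 / 1.0105 = 6.79417 years.

6.794 years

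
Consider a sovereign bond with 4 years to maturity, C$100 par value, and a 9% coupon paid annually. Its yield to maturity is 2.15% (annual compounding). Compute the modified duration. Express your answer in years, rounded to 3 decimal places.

Periodic yield y = 0.0215. First find Macaulay duration:
  t   CF        PV=CF/(1+0.0215)^t    t·PV
  1         9.00         8.8106         8.8106
  2         9.00         8.6251        17.2503
  3         9.00         8.4436        25.3308
  4       109.00       100.1090       400.4359
  Σ                    125.9883       451.8275
P = 125.9883; Macaulay duration = 451.8275 / 125.9883 = 3.58627 years.
Modified duration = D_Mac / (1 + y) = 3.58627 / 1.0215 = 3.51078 years.

3.511 years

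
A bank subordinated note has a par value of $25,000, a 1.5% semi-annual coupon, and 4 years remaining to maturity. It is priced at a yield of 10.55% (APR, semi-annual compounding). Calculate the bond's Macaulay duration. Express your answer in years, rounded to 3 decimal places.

Periodic yield y = 0.05275. Discount each cash flow and weight by its period:
  t   CF        PV=CF/(1+0.05275)^t    t·PV
  1       187.50       178.1050       178.1050
  2       187.50       169.1807       338.3614
  3       187.50       160.7036       482.1107
  4       187.50       152.6512       610.6049
  5       187.50       145.0023       725.0117
  6       187.50       137.7367       826.4204
  7       187.50       130.8352       915.8462
  8    25,187.50    16,694.8708   133,558.9665
  Σ                 17,769.0855   137,635.4267
Price P = Σ PV = 17,769.0855.
Macaulay duration = Σ(t·PV) / P = 137,635.4267 / 17,769.0855 = 7.74578 half-year periods.
In years: 7.74578 / 2 = 3.87289 years.

3.873 years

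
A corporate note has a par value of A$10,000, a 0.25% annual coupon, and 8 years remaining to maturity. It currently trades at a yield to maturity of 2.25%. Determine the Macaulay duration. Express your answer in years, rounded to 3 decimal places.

Periodic yield y = 0.0225. Discount each cash flow and weight by its year:
  t   CF        PV=CF/(1+0.0225)^t    t·PV
  1        25.00        24.4499        24.4499
  2        25.00        23.9119        47.8237
  3        25.00        23.3857        70.1570
  4        25.00        22.8711        91.4843
  5        25.00        22.3678       111.8390
  6        25.00        21.8756       131.2536
  7        25.00        21.3942       149.7597
  8    10,025.00     8,390.3069    67,122.4554
  Σ                  8,550.5631    67,749.2227
Price P = Σ PV = 8,550.5631.
Macaulay duration = Σ(t·PV) / P = 67,749.2227 / 8,550.5631 = 7.92336 years.

7.923 years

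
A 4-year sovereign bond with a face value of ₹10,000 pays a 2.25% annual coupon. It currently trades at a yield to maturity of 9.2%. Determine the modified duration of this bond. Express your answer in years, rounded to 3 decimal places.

3.525 years

Periodic yield y = 0.092. First find Macaulay duration:
  t   CF        PV=CF/(1+0.092)^t    t·PV
  1       225.00       206.0440       206.0440
  2       225.00       188.6849       377.3699
  3       225.00       172.7884       518.3652
  4    10,225.00     7,190.7264    28,762.9055
  Σ                  7,758.2437    29,864.6846
P = 7,758.2437; Macaulay duration = 29,864.6846 / 7,758.2437 = 3.84941 years.
Modified duration = D_Mac / (1 + y) = 3.84941 / 1.092 = 3.52510 years.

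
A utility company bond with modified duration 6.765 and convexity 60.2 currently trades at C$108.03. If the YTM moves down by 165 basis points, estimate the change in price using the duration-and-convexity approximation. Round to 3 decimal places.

+C$12.944

Duration effect: -D_mod·Δy = -6.765 × (-0.0165) = +0.1116225
Convexity effect: ½·C·(Δy)² = 0.5 × 60.2 × (-0.0165)² = +0.008194725
ΔP/P ≈ +0.1116225 + 0.008194725 = +0.119817225
ΔP ≈ 108.03 × (+0.119817225) = +12.94385481675.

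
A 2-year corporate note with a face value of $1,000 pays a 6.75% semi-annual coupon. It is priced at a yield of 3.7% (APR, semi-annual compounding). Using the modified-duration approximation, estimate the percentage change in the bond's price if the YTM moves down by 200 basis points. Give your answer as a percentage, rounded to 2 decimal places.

Periodic yield y = 0.0185. Modified duration first:
  t   CF        PV=CF/(1+0.0185)^t    t·PV
  1        33.75        33.1370        33.1370
  2        33.75        32.5351        65.0701
  3        33.75        31.9441        95.8323
  4     1,033.75       960.6637     3,842.6549
  Σ                  1,058.2799     4,036.6943
P = 1,058.2799; D_Mac = 3.81439 half-year periods = 1.90720 yrs; D_mod = 1.90720/(1+0.0185) = 1.87255 yrs.
ΔP/P ≈ -D_mod · Δy = -1.87255 × (-0.02) = +0.037451 = +3.7451%.

+3.75%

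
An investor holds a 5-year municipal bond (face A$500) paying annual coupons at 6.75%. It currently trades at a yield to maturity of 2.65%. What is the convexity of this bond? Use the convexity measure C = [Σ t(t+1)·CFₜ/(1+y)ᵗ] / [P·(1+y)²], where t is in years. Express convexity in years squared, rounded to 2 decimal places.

24.39

With y = 0.0265:
  t   CF        PV=CF/(1+0.0265)^t    t·PV        t(t+1)·PV
  1        33.75        32.8787        32.8787          65.7574
  2        33.75        32.0299        64.0598         192.1795
  3        33.75        31.2030        93.6091         374.4365
  4        33.75        30.3975       121.5900         607.9501
  5       533.75       468.3204     2,341.6022      14,049.6134
  Σ                    594.8296     2,653.7399      15,289.9370
P = 594.8296.
Convexity = Σ t(t+1)·PV / [P·(1+y)²] = 15,289.9370 / (594.8296 × 1.053702) = 24.39468.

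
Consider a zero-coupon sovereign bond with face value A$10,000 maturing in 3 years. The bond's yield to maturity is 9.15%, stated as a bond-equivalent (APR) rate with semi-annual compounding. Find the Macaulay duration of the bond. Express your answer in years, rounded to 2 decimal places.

A zero-coupon bond has a single cash flow at maturity, so its Macaulay duration equals its maturity: 3 years.
(Equivalently: 6 semi-annual periods ÷ 2 = 3 years.)

3.00 years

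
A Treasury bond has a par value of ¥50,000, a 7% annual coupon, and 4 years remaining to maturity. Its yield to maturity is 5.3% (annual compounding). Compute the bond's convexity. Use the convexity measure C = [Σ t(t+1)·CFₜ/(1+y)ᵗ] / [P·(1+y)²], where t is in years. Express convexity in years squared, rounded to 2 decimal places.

With y = 0.053:
  t   CF        PV=CF/(1+0.053)^t    t·PV        t(t+1)·PV
  1     3,500.00     3,323.8367     3,323.8367       6,647.6733
  2     3,500.00     3,156.5400     6,313.0801      18,939.2402
  3     3,500.00     2,997.6639     8,992.9916      35,971.9662
  4    53,500.00    43,515.1312   174,060.5248     870,302.6240
  Σ                 52,993.1717   192,690.4331     931,861.5037
P = 52,993.1717.
Convexity = Σ t(t+1)·PV / [P·(1+y)²] = 931,861.5037 / (52,993.1717 × 1.108809) = 15.85896.

15.86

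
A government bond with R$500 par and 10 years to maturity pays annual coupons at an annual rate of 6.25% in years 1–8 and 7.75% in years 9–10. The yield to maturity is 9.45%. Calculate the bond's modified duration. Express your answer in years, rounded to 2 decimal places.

Periodic yield y = 0.0945. First find Macaulay duration:
  t   CF        PV=CF/(1+0.0945)^t    t·PV
  1        31.25        28.5519        28.5519
  2        31.25        26.0867        52.1733
  3        31.25        23.8343        71.5030
  4        31.25        21.7764        87.1058
  5        31.25        19.8962        99.4812
  6        31.25        18.1784       109.0703
  7        31.25        16.6089       116.2620
  8        31.25        15.1748       121.3987
  9        38.75        17.1921       154.7292
  10      538.75       218.3884     2,183.8843
  Σ                    405.6882     3,024.1596
P = 405.6882; Macaulay duration = 3,024.1596 / 405.6882 = 7.45439 years.
Modified duration = D_Mac / (1 + y) = 7.45439 / 1.0945 = 6.81078 years.

6.81 years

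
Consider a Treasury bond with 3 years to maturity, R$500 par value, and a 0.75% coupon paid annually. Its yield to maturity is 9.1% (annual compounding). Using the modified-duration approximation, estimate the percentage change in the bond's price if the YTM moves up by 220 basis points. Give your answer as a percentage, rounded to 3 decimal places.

Periodic yield y = 0.091. Modified duration first:
  t   CF        PV=CF/(1+0.091)^t    t·PV
  1         3.75         3.4372         3.4372
  2         3.75         3.1505         6.3010
  3       503.75       387.9188     1,163.7563
  Σ                    394.5065     1,173.4946
P = 394.5065; D_Mac = 2.97459 yrs; D_mod = 2.97459/(1+0.091) = 2.72648 yrs.
ΔP/P ≈ -D_mod · Δy = -2.72648 × (+0.022) = -0.059983 = -5.9983%.

-5.998%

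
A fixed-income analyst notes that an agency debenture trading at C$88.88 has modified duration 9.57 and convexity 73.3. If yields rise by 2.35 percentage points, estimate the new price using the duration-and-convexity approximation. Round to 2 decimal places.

C$70.69

Duration effect: -D_mod·Δy = -9.57 × (+0.0235) = -0.224895
Convexity effect: ½·C·(Δy)² = 0.5 × 73.3 × (0.0235)² = +0.0202399625
ΔP/P ≈ -0.224895 + 0.0202399625 = -0.2046550375
New price ≈ 88.88 × (1 - 0.2046550375) = 70.690260267.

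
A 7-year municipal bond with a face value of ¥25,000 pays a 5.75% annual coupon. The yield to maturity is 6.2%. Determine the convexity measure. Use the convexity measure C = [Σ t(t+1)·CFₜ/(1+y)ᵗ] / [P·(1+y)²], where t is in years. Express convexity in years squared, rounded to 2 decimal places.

With y = 0.062:
  t   CF        PV=CF/(1+0.062)^t    t·PV        t(t+1)·PV
  1     1,437.50     1,353.5782     1,353.5782       2,707.1563
  2     1,437.50     1,274.5557     2,549.1114       7,647.3342
  3     1,437.50     1,200.1466     3,600.4398      14,401.7593
  4     1,437.50     1,130.0816     4,520.3262      22,601.6311
  5     1,437.50     1,064.1069     5,320.5346      31,923.2078
  6     1,437.50     1,001.9839     6,011.9035      42,083.3247
  7    26,437.50    17,351.9692   121,463.7842     971,710.2738
  Σ                 24,376.4220   144,819.6780   1,093,074.6872
P = 24,376.4220.
Convexity = Σ t(t+1)·PV / [P·(1+y)²] = 1,093,074.6872 / (24,376.4220 × 1.127844) = 39.75858.

39.76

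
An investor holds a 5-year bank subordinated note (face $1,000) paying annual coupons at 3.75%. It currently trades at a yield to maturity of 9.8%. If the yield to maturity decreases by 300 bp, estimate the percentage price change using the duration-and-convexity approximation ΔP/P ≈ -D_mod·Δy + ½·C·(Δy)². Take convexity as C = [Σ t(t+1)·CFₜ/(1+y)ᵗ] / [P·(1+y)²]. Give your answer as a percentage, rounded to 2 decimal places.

With y = 0.098:
  t   CF        PV=CF/(1+0.098)^t    t·PV        t(t+1)·PV
  1        37.50        34.1530        34.1530          68.3060
  2        37.50        31.1047        62.2095         186.6284
  3        37.50        28.3285        84.9856         339.9425
  4        37.50        25.8001       103.2005         516.0026
  5     1,037.50       650.0944     3,250.4718      19,502.8311
  Σ                    769.4808     3,535.0205      20,613.7107
P = 769.4808; D_Mac = 4.59403 yrs; D_mod = 4.18400 yrs; C = 22.22049.
Duration effect: -4.18400 × (-0.03) = +0.125520
Convexity effect: 0.5 × 22.22049 × (-0.03)² = +0.0099992
ΔP/P ≈ +0.125520 + 0.0099992 = +0.135519 = +13.5519%.

+13.55%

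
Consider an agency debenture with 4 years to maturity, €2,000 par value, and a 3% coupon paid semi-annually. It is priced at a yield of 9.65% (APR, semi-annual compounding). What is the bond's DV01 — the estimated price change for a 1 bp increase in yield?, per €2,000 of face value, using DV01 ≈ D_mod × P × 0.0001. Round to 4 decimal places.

€0.5631

Periodic yield y = 0.04825.
  t   CF        PV=CF/(1+0.04825)^t    t·PV
  1        30.00        28.6191        28.6191
  2        30.00        27.3018        54.6036
  3        30.00        26.0451        78.1354
  4        30.00        24.8463        99.3852
  5        30.00        23.7026       118.5132
  6        30.00        22.6116       135.6698
  7        30.00        21.5708       150.9959
  8     2,030.00     1,392.4419    11,139.5348
  Σ                  1,567.1394    11,805.4572
P = 1,567.1394; D_Mac = 7.53313 half-year periods = 3.76656 yrs; D_mod = 3.59319 yrs.
DV01 ≈ 3.59319 × 1,567.1394 × 0.0001 = 0.563103.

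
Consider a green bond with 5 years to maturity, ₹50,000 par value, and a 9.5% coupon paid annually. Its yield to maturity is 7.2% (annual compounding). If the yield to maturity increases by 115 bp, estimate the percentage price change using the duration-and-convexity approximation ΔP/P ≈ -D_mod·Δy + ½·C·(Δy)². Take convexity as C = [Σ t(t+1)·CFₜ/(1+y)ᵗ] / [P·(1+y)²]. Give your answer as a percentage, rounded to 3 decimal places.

-4.413%

With y = 0.072:
  t   CF        PV=CF/(1+0.072)^t    t·PV        t(t+1)·PV
  1     4,750.00     4,430.9701     4,430.9701       8,861.9403
  2     4,750.00     4,133.3677     8,266.7354      24,800.2061
  3     4,750.00     3,855.7534    11,567.2603      46,269.0412
  4     4,750.00     3,596.7849    14,387.1397      71,935.6983
  5    54,750.00    38,673.2078   193,366.0390   1,160,196.2341
  Σ                 54,690.0840   232,018.1445   1,312,063.1199
P = 54,690.0840; D_Mac = 4.24242 yrs; D_mod = 3.95748 yrs; C = 20.87645.
Duration effect: -3.95748 × (+0.0115) = -0.045511
Convexity effect: 0.5 × 20.87645 × (0.0115)² = +0.0013805
ΔP/P ≈ -0.045511 + 0.0013805 = -0.044131 = -4.4131%.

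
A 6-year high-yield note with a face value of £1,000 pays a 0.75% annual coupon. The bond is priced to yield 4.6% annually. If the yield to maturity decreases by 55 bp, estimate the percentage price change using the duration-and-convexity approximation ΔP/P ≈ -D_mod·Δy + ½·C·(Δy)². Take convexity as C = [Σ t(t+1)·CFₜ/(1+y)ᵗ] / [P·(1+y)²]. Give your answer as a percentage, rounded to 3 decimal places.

+3.145%

With y = 0.046:
  t   CF        PV=CF/(1+0.046)^t    t·PV        t(t+1)·PV
  1         7.50         7.1702         7.1702          14.3403
  2         7.50         6.8548        13.7097          41.1291
  3         7.50         6.5534        19.6602          78.6407
  4         7.50         6.2652        25.0608         125.3039
  5         7.50         5.9897        29.9483         179.6901
  6     1,007.50       769.2278     4,615.3665      32,307.5658
  Σ                    802.0610     4,710.9157      32,746.6699
P = 802.0610; D_Mac = 5.87351 yrs; D_mod = 5.61521 yrs; C = 37.31611.
Duration effect: -5.61521 × (-0.0055) = +0.030884
Convexity effect: 0.5 × 37.31611 × (-0.0055)² = +0.0005644
ΔP/P ≈ +0.030884 + 0.0005644 = +0.031448 = +3.1448%.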